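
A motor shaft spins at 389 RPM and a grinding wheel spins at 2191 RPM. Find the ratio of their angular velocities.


Given: RPM_A = 389, RPM_B = 2191
omega = 2*pi*RPM/60, so omega_A/omega_B = RPM_A / RPM_B
omega_A/omega_B = 389 / 2191
omega_A/omega_B = 389/2191

389/2191


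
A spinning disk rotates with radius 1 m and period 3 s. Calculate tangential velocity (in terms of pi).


Given: radius r = 1 m, period T = 3 s
Using v = 2*pi*r / T
v = 2*pi*1 / 3
v = 2*pi / 3
v = 2/3*pi m/s

2/3*pi m/s


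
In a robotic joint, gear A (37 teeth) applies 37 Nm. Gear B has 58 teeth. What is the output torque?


Given: N1 = 37, N2 = 58, T1 = 37 Nm
Using T2/T1 = N2/N1
T2 = T1 * N2 / N1
T2 = 37 * 58 / 37
T2 = 2146 / 37
T2 = 58 Nm

58 Nm


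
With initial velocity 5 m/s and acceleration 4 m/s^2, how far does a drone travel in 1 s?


Given: v0 = 5 m/s, a = 4 m/s^2, t = 1 s
Using s = v0*t + (1/2)*a*t^2
s = 5*1 + (1/2)*4*1^2
s = 5 + (1/2)*4
s = 5 + 2
s = 7

7 m


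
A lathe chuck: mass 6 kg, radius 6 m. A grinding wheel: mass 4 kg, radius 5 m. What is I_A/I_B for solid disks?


Given: M1=6 kg, R1=6 m, M2=4 kg, R2=5 m
For a disk: I = (1/2)*M*R^2, so I_A/I_B = (M1*R1^2)/(M2*R2^2)
M1*R1^2 = 6*36 = 216
M2*R2^2 = 4*25 = 100
I_A/I_B = 216/100 = 54/25

54/25


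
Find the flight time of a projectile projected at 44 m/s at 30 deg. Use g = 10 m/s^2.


Given: v0 = 44 m/s, theta = 30 deg, g = 10 m/s^2
sin(30) = 1/2
Using T = 2*v0*sin(theta) / g
T = 2*44*1/2 / 10
T = 44 / 10
T = 22/5 s

22/5 s


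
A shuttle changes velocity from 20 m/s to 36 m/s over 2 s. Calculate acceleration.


Given: initial velocity v0 = 20 m/s, final velocity v = 36 m/s, time t = 2 s
Using a = (v - v0) / t
a = (36 - 20) / 2
a = 16 / 2
a = 8 m/s^2

8 m/s^2


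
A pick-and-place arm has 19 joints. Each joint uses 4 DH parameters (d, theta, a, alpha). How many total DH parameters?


Given: 19 joints, 4 DH parameters per joint (d, theta, a, alpha)
Total DH parameters = number_of_joints * 4
Total = 19 * 4
Total = 76

76


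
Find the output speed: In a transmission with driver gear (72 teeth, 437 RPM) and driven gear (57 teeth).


Given: N1 = 72 teeth, w1 = 437 RPM, N2 = 57 teeth
Using N1*w1 = N2*w2
w2 = N1*w1 / N2
w2 = 72*437 / 57
w2 = 31464 / 57
w2 = 552 RPM

552 RPM


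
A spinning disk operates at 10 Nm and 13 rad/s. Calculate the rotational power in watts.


Given: tau = 10 Nm, omega = 13 rad/s
Using P = tau * omega
P = 10 * 13
P = 130 W

130 W


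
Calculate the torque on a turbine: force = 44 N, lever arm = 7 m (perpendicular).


Given: F = 44 N, r = 7 m, angle = 90 deg (perpendicular)
Using tau = F * r * sin(90)
sin(90) = 1
tau = 44 * 7 * 1
tau = 308 Nm

308 Nm


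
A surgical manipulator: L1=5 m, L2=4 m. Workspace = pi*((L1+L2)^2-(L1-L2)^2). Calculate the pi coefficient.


Given: L1 = 5, L2 = 4
(L1+L2)^2 = (9)^2 = 81
(L1-L2)^2 = (1)^2 = 1
Difference = 81 - 1 = 80
This equals 4*L1*L2 = 4*5*4 = 80
Workspace area = 80*pi

80


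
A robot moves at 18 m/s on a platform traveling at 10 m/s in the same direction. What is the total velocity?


Given: object velocity = 18 m/s, platform velocity = 10 m/s (same direction)
Using classical velocity addition: v_total = v_object + v_platform
v_total = 18 + 10
v_total = 28 m/s

28 m/s


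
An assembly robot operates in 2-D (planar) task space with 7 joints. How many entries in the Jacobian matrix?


Given: task space dimension = 2, joints = 7
Jacobian is a 2 x 7 matrix
Total entries = rows * columns
Total = 2 * 7
Total = 14

14


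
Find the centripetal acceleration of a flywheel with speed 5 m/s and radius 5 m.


Given: v = 5 m/s, r = 5 m
Using a_c = v^2 / r
a_c = 5^2 / 5
a_c = 25 / 5
a_c = 5 m/s^2

5 m/s^2


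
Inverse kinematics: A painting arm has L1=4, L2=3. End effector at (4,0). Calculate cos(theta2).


Given: L1 = 4, L2 = 3, target (x, y) = (4, 0)
Using cos(theta2) = (x^2 + y^2 - L1^2 - L2^2) / (2*L1*L2)
x^2 + y^2 = 4^2 + 0 = 16
L1^2 + L2^2 = 16 + 9 = 25
Numerator = 16 - 25 = -9
Denominator = 2*4*3 = 24
cos(theta2) = -9/24 = -3/8

-3/8


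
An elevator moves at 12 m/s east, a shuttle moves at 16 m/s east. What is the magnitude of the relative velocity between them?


Given: v_A = 12 m/s east, v_B = 16 m/s east
Both move in the same direction; relative speed = |v_A - v_B|
|12 - 16| = |-4|
= 4 m/s

4 m/s


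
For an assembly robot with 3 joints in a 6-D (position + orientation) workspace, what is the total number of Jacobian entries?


Given: task space dimension = 6, joints = 3
Jacobian is a 6 x 3 matrix
Total entries = rows * columns
Total = 6 * 3
Total = 18

18


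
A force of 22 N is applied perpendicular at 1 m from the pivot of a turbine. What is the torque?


Given: F = 22 N, r = 1 m, angle = 90 deg (perpendicular)
Using tau = F * r * sin(90)
sin(90) = 1
tau = 22 * 1 * 1
tau = 22 Nm

22 Nm


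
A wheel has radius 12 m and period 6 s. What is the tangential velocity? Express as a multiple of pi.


Given: radius r = 12 m, period T = 6 s
Using v = 2*pi*r / T
v = 2*pi*12 / 6
v = 24*pi / 6
v = 4*pi m/s

4*pi m/s


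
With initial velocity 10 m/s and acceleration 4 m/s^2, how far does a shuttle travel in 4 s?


Given: v0 = 10 m/s, a = 4 m/s^2, t = 4 s
Using s = v0*t + (1/2)*a*t^2
s = 10*4 + (1/2)*4*4^2
s = 40 + (1/2)*64
s = 40 + 32
s = 72

72 m


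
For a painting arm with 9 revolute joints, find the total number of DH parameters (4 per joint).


Given: 9 joints, 4 DH parameters per joint (d, theta, a, alpha)
Total DH parameters = number_of_joints * 4
Total = 9 * 4
Total = 36

36


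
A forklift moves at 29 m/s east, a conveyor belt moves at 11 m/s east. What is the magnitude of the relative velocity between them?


Given: v_A = 29 m/s east, v_B = 11 m/s east
Both move in the same direction; relative speed = |v_A - v_B|
|29 - 11| = |18|
= 18 m/s

18 m/s


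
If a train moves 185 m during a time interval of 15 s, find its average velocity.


Given: distance d = 185 m, time t = 15 s
Using v = d / t
v = 185 / 15
v = 37/3 m/s

37/3 m/s


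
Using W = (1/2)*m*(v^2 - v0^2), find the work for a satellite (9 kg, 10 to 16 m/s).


Given: m = 9 kg, v0 = 10 m/s, v = 16 m/s
Using W = (1/2)*m*(v^2 - v0^2)
v^2 = 16^2 = 256
v0^2 = 10^2 = 100
v^2 - v0^2 = 256 - 100 = 156
W = (1/2)*9*156 = 702 J

702 J


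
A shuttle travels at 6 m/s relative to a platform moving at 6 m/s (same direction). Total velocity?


Given: object velocity = 6 m/s, platform velocity = 6 m/s (same direction)
Using classical velocity addition: v_total = v_object + v_platform
v_total = 6 + 6
v_total = 12 m/s

12 m/s


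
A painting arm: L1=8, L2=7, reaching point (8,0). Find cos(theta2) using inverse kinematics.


Given: L1 = 8, L2 = 7, target (x, y) = (8, 0)
Using cos(theta2) = (x^2 + y^2 - L1^2 - L2^2) / (2*L1*L2)
x^2 + y^2 = 8^2 + 0 = 64
L1^2 + L2^2 = 64 + 49 = 113
Numerator = 64 - 113 = -49
Denominator = 2*8*7 = 112
cos(theta2) = -49/112 = -7/16

-7/16


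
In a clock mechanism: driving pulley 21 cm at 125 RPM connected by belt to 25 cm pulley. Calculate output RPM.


Given: D1 = 21 cm, w1 = 125 RPM, D2 = 25 cm
Using D1*w1 = D2*w2
w2 = D1*w1 / D2
w2 = 21*125 / 25
w2 = 2625 / 25
w2 = 105 RPM

105 RPM


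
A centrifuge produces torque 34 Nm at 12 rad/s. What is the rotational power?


Given: tau = 34 Nm, omega = 12 rad/s
Using P = tau * omega
P = 34 * 12
P = 408 W

408 W


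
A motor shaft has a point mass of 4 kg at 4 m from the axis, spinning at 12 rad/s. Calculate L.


Given: m = 4 kg, r = 4 m, omega = 12 rad/s
For a point mass: I = m*r^2
I = 4*4^2 = 4*16 = 64
L = I*omega = 64*12
L = 768 kg*m^2/s

768 kg*m^2/s


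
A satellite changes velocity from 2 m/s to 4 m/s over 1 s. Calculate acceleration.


Given: initial velocity v0 = 2 m/s, final velocity v = 4 m/s, time t = 1 s
Using a = (v - v0) / t
a = (4 - 2) / 1
a = 2 / 1
a = 2 m/s^2

2 m/s^2


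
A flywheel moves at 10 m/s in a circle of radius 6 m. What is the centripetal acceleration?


Given: v = 10 m/s, r = 6 m
Using a_c = v^2 / r
a_c = 10^2 / 6
a_c = 100 / 6
a_c = 50/3 m/s^2

50/3 m/s^2


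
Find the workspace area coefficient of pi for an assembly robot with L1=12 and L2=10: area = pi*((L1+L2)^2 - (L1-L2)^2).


Given: L1 = 12, L2 = 10
(L1+L2)^2 = (22)^2 = 484
(L1-L2)^2 = (2)^2 = 4
Difference = 484 - 4 = 480
This equals 4*L1*L2 = 4*12*10 = 480
Workspace area = 480*pi

480


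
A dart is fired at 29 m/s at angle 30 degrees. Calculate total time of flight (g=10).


Given: v0 = 29 m/s, theta = 30 deg, g = 10 m/s^2
sin(30) = 1/2
Using T = 2*v0*sin(theta) / g
T = 2*29*1/2 / 10
T = 29 / 10
T = 29/10 s

29/10 s


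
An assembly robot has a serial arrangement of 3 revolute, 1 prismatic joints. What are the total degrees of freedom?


Given: serial robot with 3 revolute, 1 prismatic joints
DOF contribution per joint type: revolute=1, prismatic=1, spherical=3, fixed=0
DOF = 3*1 + 1*1
DOF = 4

4


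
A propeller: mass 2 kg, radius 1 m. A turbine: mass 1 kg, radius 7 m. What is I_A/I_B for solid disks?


Given: M1=2 kg, R1=1 m, M2=1 kg, R2=7 m
For a disk: I = (1/2)*M*R^2, so I_A/I_B = (M1*R1^2)/(M2*R2^2)
M1*R1^2 = 2*1 = 2
M2*R2^2 = 1*49 = 49
I_A/I_B = 2/49 = 2/49

2/49


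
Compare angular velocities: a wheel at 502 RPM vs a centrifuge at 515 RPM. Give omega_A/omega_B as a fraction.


Given: RPM_A = 502, RPM_B = 515
omega = 2*pi*RPM/60, so omega_A/omega_B = RPM_A / RPM_B
omega_A/omega_B = 502 / 515
omega_A/omega_B = 502/515

502/515


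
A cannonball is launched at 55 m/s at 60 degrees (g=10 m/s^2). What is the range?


Given: v0 = 55 m/s, theta = 60 deg, g = 10 m/s^2
sin(2*60) = sin(120) = sqrt(3)/2
Using R = v0^2 * sin(2*theta) / g
R = 55^2 * (sqrt(3)/2) / 10
R = 3025 * sqrt(3) / 20
R = 605/4*sqrt(3) m

605/4*sqrt(3) m


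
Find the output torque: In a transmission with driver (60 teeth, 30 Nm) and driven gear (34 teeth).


Given: N1 = 60, N2 = 34, T1 = 30 Nm
Using T2/T1 = N2/N1
T2 = T1 * N2 / N1
T2 = 30 * 34 / 60
T2 = 1020 / 60
T2 = 17 Nm

17 Nm


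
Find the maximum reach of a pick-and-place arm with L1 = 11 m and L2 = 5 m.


Given: L1 = 11 m, L2 = 5 m
For a 2-link planar arm, max reach = L1 + L2 (fully extended)
Max reach = 11 + 5
Max reach = 16 m

16 m


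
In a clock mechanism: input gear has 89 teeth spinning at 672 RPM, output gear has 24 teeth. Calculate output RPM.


Given: N1 = 89 teeth, w1 = 672 RPM, N2 = 24 teeth
Using N1*w1 = N2*w2
w2 = N1*w1 / N2
w2 = 89*672 / 24
w2 = 59808 / 24
w2 = 2492 RPM

2492 RPM


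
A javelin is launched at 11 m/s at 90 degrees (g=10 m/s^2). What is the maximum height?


Given: v0 = 11 m/s, theta = 90 deg, g = 10 m/s^2
sin^2(90) = 1
Using H = v0^2 * sin^2(theta) / (2*g)
H = 11^2 * 1 / (2*10)
H = 121 * 1 / 20
H = 121 / 20
H = 121/20 m

121/20 m


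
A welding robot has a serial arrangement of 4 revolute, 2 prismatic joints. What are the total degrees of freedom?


Given: serial robot with 4 revolute, 2 prismatic joints
DOF contribution per joint type: revolute=1, prismatic=1, spherical=3, fixed=0
DOF = 4*1 + 2*1
DOF = 6

6


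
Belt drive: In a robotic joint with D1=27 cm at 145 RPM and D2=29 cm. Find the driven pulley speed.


Given: D1 = 27 cm, w1 = 145 RPM, D2 = 29 cm
Using D1*w1 = D2*w2
w2 = D1*w1 / D2
w2 = 27*145 / 29
w2 = 3915 / 29
w2 = 135 RPM

135 RPM


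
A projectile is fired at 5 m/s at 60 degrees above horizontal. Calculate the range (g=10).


Given: v0 = 5 m/s, theta = 60 deg, g = 10 m/s^2
sin(2*60) = sin(120) = sqrt(3)/2
Using R = v0^2 * sin(2*theta) / g
R = 5^2 * (sqrt(3)/2) / 10
R = 25 * sqrt(3) / 20
R = 5/4*sqrt(3) m

5/4*sqrt(3) m


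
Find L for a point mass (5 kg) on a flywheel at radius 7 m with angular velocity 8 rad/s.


Given: m = 5 kg, r = 7 m, omega = 8 rad/s
For a point mass: I = m*r^2
I = 5*7^2 = 5*49 = 245
L = I*omega = 245*8
L = 1960 kg*m^2/s

1960 kg*m^2/s


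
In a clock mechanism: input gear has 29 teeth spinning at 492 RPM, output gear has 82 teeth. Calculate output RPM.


Given: N1 = 29 teeth, w1 = 492 RPM, N2 = 82 teeth
Using N1*w1 = N2*w2
w2 = N1*w1 / N2
w2 = 29*492 / 82
w2 = 14268 / 82
w2 = 174 RPM

174 RPM


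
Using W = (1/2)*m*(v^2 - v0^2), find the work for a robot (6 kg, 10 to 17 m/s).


Given: m = 6 kg, v0 = 10 m/s, v = 17 m/s
Using W = (1/2)*m*(v^2 - v0^2)
v^2 = 17^2 = 289
v0^2 = 10^2 = 100
v^2 - v0^2 = 289 - 100 = 189
W = (1/2)*6*189 = 567 J

567 J


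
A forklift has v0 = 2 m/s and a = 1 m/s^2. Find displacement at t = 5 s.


Given: v0 = 2 m/s, a = 1 m/s^2, t = 5 s
Using s = v0*t + (1/2)*a*t^2
s = 2*5 + (1/2)*1*5^2
s = 10 + (1/2)*25
s = 10 + 25/2
s = 45/2

45/2 m


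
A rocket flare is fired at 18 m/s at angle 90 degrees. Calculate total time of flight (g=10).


Given: v0 = 18 m/s, theta = 90 deg, g = 10 m/s^2
sin(90) = 1
Using T = 2*v0*sin(theta) / g
T = 2*18*1 / 10
T = 36 / 10
T = 18/5 s

18/5 s


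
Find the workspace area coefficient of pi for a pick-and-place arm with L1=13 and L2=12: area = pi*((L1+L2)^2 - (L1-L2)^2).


Given: L1 = 13, L2 = 12
(L1+L2)^2 = (25)^2 = 625
(L1-L2)^2 = (1)^2 = 1
Difference = 625 - 1 = 624
This equals 4*L1*L2 = 4*13*12 = 624
Workspace area = 624*pi

624


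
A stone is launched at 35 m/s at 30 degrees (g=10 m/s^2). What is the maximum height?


Given: v0 = 35 m/s, theta = 30 deg, g = 10 m/s^2
sin^2(30) = 1/4
Using H = v0^2 * sin^2(theta) / (2*g)
H = 35^2 * 1/4 / (2*10)
H = 1225 * 1/4 / 20
H = 1225/4 / 20
H = 245/16 m

245/16 m


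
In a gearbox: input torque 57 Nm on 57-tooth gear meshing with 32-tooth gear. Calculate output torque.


Given: N1 = 57, N2 = 32, T1 = 57 Nm
Using T2/T1 = N2/N1
T2 = T1 * N2 / N1
T2 = 57 * 32 / 57
T2 = 1824 / 57
T2 = 32 Nm

32 Nm


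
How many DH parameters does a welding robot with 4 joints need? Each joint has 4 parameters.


Given: 4 joints, 4 DH parameters per joint (d, theta, a, alpha)
Total DH parameters = number_of_joints * 4
Total = 4 * 4
Total = 16

16


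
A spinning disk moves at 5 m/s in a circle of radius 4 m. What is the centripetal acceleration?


Given: v = 5 m/s, r = 4 m
Using a_c = v^2 / r
a_c = 5^2 / 4
a_c = 25 / 4
a_c = 25/4 m/s^2

25/4 m/s^2


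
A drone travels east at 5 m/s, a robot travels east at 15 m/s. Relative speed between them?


Given: v_A = 5 m/s east, v_B = 15 m/s east
Both move in the same direction; relative speed = |v_A - v_B|
|5 - 15| = |-10|
= 10 m/s

10 m/s


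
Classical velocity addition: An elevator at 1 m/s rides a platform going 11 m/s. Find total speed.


Given: object velocity = 1 m/s, platform velocity = 11 m/s (same direction)
Using classical velocity addition: v_total = v_object + v_platform
v_total = 1 + 11
v_total = 12 m/s

12 m/s


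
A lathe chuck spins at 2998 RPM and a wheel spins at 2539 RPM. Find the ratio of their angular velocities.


Given: RPM_A = 2998, RPM_B = 2539
omega = 2*pi*RPM/60, so omega_A/omega_B = RPM_A / RPM_B
omega_A/omega_B = 2998 / 2539
omega_A/omega_B = 2998/2539

2998/2539


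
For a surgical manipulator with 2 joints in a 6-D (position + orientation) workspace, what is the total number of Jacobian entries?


Given: task space dimension = 6, joints = 2
Jacobian is a 6 x 2 matrix
Total entries = rows * columns
Total = 6 * 2
Total = 12

12


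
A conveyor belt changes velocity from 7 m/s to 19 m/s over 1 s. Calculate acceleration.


Given: initial velocity v0 = 7 m/s, final velocity v = 19 m/s, time t = 1 s
Using a = (v - v0) / t
a = (19 - 7) / 1
a = 12 / 1
a = 12 m/s^2

12 m/s^2


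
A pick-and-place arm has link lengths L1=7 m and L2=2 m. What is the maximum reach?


Given: L1 = 7 m, L2 = 2 m
For a 2-link planar arm, max reach = L1 + L2 (fully extended)
Max reach = 7 + 2
Max reach = 9 m

9 m


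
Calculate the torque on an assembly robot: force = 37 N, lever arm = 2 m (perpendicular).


Given: F = 37 N, r = 2 m, angle = 90 deg (perpendicular)
Using tau = F * r * sin(90)
sin(90) = 1
tau = 37 * 2 * 1
tau = 74 Nm

74 Nm


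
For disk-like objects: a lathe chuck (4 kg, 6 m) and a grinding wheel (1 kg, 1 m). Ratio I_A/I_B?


Given: M1=4 kg, R1=6 m, M2=1 kg, R2=1 m
For a disk: I = (1/2)*M*R^2, so I_A/I_B = (M1*R1^2)/(M2*R2^2)
M1*R1^2 = 4*36 = 144
M2*R2^2 = 1*1 = 1
I_A/I_B = 144/1 = 144

144


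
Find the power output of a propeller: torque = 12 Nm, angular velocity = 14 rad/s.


Given: tau = 12 Nm, omega = 14 rad/s
Using P = tau * omega
P = 12 * 14
P = 168 W

168 W


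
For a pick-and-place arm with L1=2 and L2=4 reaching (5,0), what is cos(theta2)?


Given: L1 = 2, L2 = 4, target (x, y) = (5, 0)
Using cos(theta2) = (x^2 + y^2 - L1^2 - L2^2) / (2*L1*L2)
x^2 + y^2 = 5^2 + 0 = 25
L1^2 + L2^2 = 4 + 16 = 20
Numerator = 25 - 20 = 5
Denominator = 2*2*4 = 16
cos(theta2) = 5/16 = 5/16

5/16


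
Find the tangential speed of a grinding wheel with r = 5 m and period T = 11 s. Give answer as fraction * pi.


Given: radius r = 5 m, period T = 11 s
Using v = 2*pi*r / T
v = 2*pi*5 / 11
v = 10*pi / 11
v = 10/11*pi m/s

10/11*pi m/s


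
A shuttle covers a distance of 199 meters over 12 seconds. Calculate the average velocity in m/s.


Given: distance d = 199 m, time t = 12 s
Using v = d / t
v = 199 / 12
v = 199/12 m/s

199/12 m/s


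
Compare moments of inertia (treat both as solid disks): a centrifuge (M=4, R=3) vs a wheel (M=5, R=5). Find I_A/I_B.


Given: M1=4 kg, R1=3 m, M2=5 kg, R2=5 m
For a disk: I = (1/2)*M*R^2, so I_A/I_B = (M1*R1^2)/(M2*R2^2)
M1*R1^2 = 4*9 = 36
M2*R2^2 = 5*25 = 125
I_A/I_B = 36/125 = 36/125

36/125


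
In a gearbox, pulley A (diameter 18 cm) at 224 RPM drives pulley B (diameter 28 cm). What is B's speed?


Given: D1 = 18 cm, w1 = 224 RPM, D2 = 28 cm
Using D1*w1 = D2*w2
w2 = D1*w1 / D2
w2 = 18*224 / 28
w2 = 4032 / 28
w2 = 144 RPM

144 RPM


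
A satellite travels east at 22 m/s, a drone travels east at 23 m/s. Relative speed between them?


Given: v_A = 22 m/s east, v_B = 23 m/s east
Both move in the same direction; relative speed = |v_A - v_B|
|22 - 23| = |-1|
= 1 m/s

1 m/s


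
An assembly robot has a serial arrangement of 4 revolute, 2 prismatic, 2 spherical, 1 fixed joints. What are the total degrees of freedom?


Given: serial robot with 4 revolute, 2 prismatic, 2 spherical, 1 fixed joints
DOF contribution per joint type: revolute=1, prismatic=1, spherical=3, fixed=0
DOF = 4*1 + 2*1 + 2*3 + 1*0
DOF = 12

12


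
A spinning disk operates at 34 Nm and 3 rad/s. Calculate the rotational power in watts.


Given: tau = 34 Nm, omega = 3 rad/s
Using P = tau * omega
P = 34 * 3
P = 102 W

102 W


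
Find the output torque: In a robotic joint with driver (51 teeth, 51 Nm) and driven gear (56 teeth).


Given: N1 = 51, N2 = 56, T1 = 51 Nm
Using T2/T1 = N2/N1
T2 = T1 * N2 / N1
T2 = 51 * 56 / 51
T2 = 2856 / 51
T2 = 56 Nm

56 Nm


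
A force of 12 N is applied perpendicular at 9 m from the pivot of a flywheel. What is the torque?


Given: F = 12 N, r = 9 m, angle = 90 deg (perpendicular)
Using tau = F * r * sin(90)
sin(90) = 1
tau = 12 * 9 * 1
tau = 108 Nm

108 Nm


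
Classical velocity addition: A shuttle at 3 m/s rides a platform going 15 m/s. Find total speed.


Given: object velocity = 3 m/s, platform velocity = 15 m/s (same direction)
Using classical velocity addition: v_total = v_object + v_platform
v_total = 3 + 15
v_total = 18 m/s

18 m/s


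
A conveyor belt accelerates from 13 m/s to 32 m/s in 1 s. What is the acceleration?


Given: initial velocity v0 = 13 m/s, final velocity v = 32 m/s, time t = 1 s
Using a = (v - v0) / t
a = (32 - 13) / 1
a = 19 / 1
a = 19 m/s^2

19 m/s^2


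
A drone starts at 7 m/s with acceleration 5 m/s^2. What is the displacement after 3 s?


Given: v0 = 7 m/s, a = 5 m/s^2, t = 3 s
Using s = v0*t + (1/2)*a*t^2
s = 7*3 + (1/2)*5*3^2
s = 21 + (1/2)*45
s = 21 + 45/2
s = 87/2

87/2 m


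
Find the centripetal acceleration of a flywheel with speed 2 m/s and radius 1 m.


Given: v = 2 m/s, r = 1 m
Using a_c = v^2 / r
a_c = 2^2 / 1
a_c = 4 / 1
a_c = 4 m/s^2

4 m/s^2


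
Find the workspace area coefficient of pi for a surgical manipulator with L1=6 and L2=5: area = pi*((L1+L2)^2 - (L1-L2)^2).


Given: L1 = 6, L2 = 5
(L1+L2)^2 = (11)^2 = 121
(L1-L2)^2 = (1)^2 = 1
Difference = 121 - 1 = 120
This equals 4*L1*L2 = 4*6*5 = 120
Workspace area = 120*pi

120


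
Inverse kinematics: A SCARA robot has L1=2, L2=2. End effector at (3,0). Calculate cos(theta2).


Given: L1 = 2, L2 = 2, target (x, y) = (3, 0)
Using cos(theta2) = (x^2 + y^2 - L1^2 - L2^2) / (2*L1*L2)
x^2 + y^2 = 3^2 + 0 = 9
L1^2 + L2^2 = 4 + 4 = 8
Numerator = 9 - 8 = 1
Denominator = 2*2*2 = 8
cos(theta2) = 1/8 = 1/8

1/8


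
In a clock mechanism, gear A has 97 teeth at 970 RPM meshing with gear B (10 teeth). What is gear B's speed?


Given: N1 = 97 teeth, w1 = 970 RPM, N2 = 10 teeth
Using N1*w1 = N2*w2
w2 = N1*w1 / N2
w2 = 97*970 / 10
w2 = 94090 / 10
w2 = 9409 RPM

9409 RPM


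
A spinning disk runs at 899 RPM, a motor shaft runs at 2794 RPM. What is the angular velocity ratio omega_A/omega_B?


Given: RPM_A = 899, RPM_B = 2794
omega = 2*pi*RPM/60, so omega_A/omega_B = RPM_A / RPM_B
omega_A/omega_B = 899 / 2794
omega_A/omega_B = 899/2794

899/2794


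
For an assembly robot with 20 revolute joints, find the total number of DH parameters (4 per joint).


Given: 20 joints, 4 DH parameters per joint (d, theta, a, alpha)
Total DH parameters = number_of_joints * 4
Total = 20 * 4
Total = 80

80


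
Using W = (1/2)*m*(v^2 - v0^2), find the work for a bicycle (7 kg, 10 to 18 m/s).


Given: m = 7 kg, v0 = 10 m/s, v = 18 m/s
Using W = (1/2)*m*(v^2 - v0^2)
v^2 = 18^2 = 324
v0^2 = 10^2 = 100
v^2 - v0^2 = 324 - 100 = 224
W = (1/2)*7*224 = 784 J

784 J


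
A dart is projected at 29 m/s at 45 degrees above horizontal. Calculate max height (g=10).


Given: v0 = 29 m/s, theta = 45 deg, g = 10 m/s^2
sin^2(45) = 1/2
Using H = v0^2 * sin^2(theta) / (2*g)
H = 29^2 * 1/2 / (2*10)
H = 841 * 1/2 / 20
H = 841/2 / 20
H = 841/40 m

841/40 m


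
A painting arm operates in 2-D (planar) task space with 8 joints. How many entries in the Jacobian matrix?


Given: task space dimension = 2, joints = 8
Jacobian is a 2 x 8 matrix
Total entries = rows * columns
Total = 2 * 8
Total = 16

16


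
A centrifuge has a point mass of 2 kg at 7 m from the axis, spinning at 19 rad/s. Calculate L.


Given: m = 2 kg, r = 7 m, omega = 19 rad/s
For a point mass: I = m*r^2
I = 2*7^2 = 2*49 = 98
L = I*omega = 98*19
L = 1862 kg*m^2/s

1862 kg*m^2/s


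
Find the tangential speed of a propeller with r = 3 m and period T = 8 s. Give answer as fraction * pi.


Given: radius r = 3 m, period T = 8 s
Using v = 2*pi*r / T
v = 2*pi*3 / 8
v = 6*pi / 8
v = 3/4*pi m/s

3/4*pi m/s


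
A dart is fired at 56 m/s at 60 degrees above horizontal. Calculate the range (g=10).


Given: v0 = 56 m/s, theta = 60 deg, g = 10 m/s^2
sin(2*60) = sin(120) = sqrt(3)/2
Using R = v0^2 * sin(2*theta) / g
R = 56^2 * (sqrt(3)/2) / 10
R = 3136 * sqrt(3) / 20
R = 784/5*sqrt(3) m

784/5*sqrt(3) m


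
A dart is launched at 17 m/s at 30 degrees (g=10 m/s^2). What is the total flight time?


Given: v0 = 17 m/s, theta = 30 deg, g = 10 m/s^2
sin(30) = 1/2
Using T = 2*v0*sin(theta) / g
T = 2*17*1/2 / 10
T = 17 / 10
T = 17/10 s

17/10 s


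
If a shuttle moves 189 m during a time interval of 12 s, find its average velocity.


Given: distance d = 189 m, time t = 12 s
Using v = d / t
v = 189 / 12
v = 63/4 m/s

63/4 m/s


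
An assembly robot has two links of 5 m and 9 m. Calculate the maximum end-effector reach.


Given: L1 = 5 m, L2 = 9 m
For a 2-link planar arm, max reach = L1 + L2 (fully extended)
Max reach = 5 + 9
Max reach = 14 m

14 m


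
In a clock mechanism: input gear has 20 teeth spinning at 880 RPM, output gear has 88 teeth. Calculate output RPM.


Given: N1 = 20 teeth, w1 = 880 RPM, N2 = 88 teeth
Using N1*w1 = N2*w2
w2 = N1*w1 / N2
w2 = 20*880 / 88
w2 = 17600 / 88
w2 = 200 RPM

200 RPM


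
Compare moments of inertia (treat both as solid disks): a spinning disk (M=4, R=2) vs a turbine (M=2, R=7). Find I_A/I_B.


Given: M1=4 kg, R1=2 m, M2=2 kg, R2=7 m
For a disk: I = (1/2)*M*R^2, so I_A/I_B = (M1*R1^2)/(M2*R2^2)
M1*R1^2 = 4*4 = 16
M2*R2^2 = 2*49 = 98
I_A/I_B = 16/98 = 8/49

8/49


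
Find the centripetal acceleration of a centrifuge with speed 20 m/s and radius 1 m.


Given: v = 20 m/s, r = 1 m
Using a_c = v^2 / r
a_c = 20^2 / 1
a_c = 400 / 1
a_c = 400 m/s^2

400 m/s^2


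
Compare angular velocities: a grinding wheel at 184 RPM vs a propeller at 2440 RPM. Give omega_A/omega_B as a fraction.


Given: RPM_A = 184, RPM_B = 2440
omega = 2*pi*RPM/60, so omega_A/omega_B = RPM_A / RPM_B
omega_A/omega_B = 184 / 2440
omega_A/omega_B = 23/305

23/305


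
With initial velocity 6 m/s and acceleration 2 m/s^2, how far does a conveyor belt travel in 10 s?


Given: v0 = 6 m/s, a = 2 m/s^2, t = 10 s
Using s = v0*t + (1/2)*a*t^2
s = 6*10 + (1/2)*2*10^2
s = 60 + (1/2)*200
s = 60 + 100
s = 160

160 m


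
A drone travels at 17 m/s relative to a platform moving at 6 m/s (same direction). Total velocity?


Given: object velocity = 17 m/s, platform velocity = 6 m/s (same direction)
Using classical velocity addition: v_total = v_object + v_platform
v_total = 17 + 6
v_total = 23 m/s

23 m/s


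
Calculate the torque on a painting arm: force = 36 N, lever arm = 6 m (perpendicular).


Given: F = 36 N, r = 6 m, angle = 90 deg (perpendicular)
Using tau = F * r * sin(90)
sin(90) = 1
tau = 36 * 6 * 1
tau = 216 Nm

216 Nm


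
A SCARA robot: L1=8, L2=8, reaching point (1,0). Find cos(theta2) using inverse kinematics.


Given: L1 = 8, L2 = 8, target (x, y) = (1, 0)
Using cos(theta2) = (x^2 + y^2 - L1^2 - L2^2) / (2*L1*L2)
x^2 + y^2 = 1^2 + 0 = 1
L1^2 + L2^2 = 64 + 64 = 128
Numerator = 1 - 128 = -127
Denominator = 2*8*8 = 128
cos(theta2) = -127/128 = -127/128

-127/128


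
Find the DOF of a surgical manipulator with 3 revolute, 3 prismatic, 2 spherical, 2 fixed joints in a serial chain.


Given: serial robot with 3 revolute, 3 prismatic, 2 spherical, 2 fixed joints
DOF contribution per joint type: revolute=1, prismatic=1, spherical=3, fixed=0
DOF = 3*1 + 3*1 + 2*3 + 2*0
DOF = 12

12


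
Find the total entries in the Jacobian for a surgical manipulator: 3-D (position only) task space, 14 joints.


Given: task space dimension = 3, joints = 14
Jacobian is a 3 x 14 matrix
Total entries = rows * columns
Total = 3 * 14
Total = 42

42


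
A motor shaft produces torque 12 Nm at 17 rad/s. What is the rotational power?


Given: tau = 12 Nm, omega = 17 rad/s
Using P = tau * omega
P = 12 * 17
P = 204 W

204 W


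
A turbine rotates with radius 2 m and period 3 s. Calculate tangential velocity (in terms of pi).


Given: radius r = 2 m, period T = 3 s
Using v = 2*pi*r / T
v = 2*pi*2 / 3
v = 4*pi / 3
v = 4/3*pi m/s

4/3*pi m/s


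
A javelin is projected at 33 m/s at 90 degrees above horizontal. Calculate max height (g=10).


Given: v0 = 33 m/s, theta = 90 deg, g = 10 m/s^2
sin^2(90) = 1
Using H = v0^2 * sin^2(theta) / (2*g)
H = 33^2 * 1 / (2*10)
H = 1089 * 1 / 20
H = 1089 / 20
H = 1089/20 m

1089/20 m


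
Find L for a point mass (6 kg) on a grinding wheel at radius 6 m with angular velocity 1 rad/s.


Given: m = 6 kg, r = 6 m, omega = 1 rad/s
For a point mass: I = m*r^2
I = 6*6^2 = 6*36 = 216
L = I*omega = 216*1
L = 216 kg*m^2/s

216 kg*m^2/s


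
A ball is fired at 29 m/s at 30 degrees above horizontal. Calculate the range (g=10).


Given: v0 = 29 m/s, theta = 30 deg, g = 10 m/s^2
sin(2*30) = sin(60) = sqrt(3)/2
Using R = v0^2 * sin(2*theta) / g
R = 29^2 * (sqrt(3)/2) / 10
R = 841 * sqrt(3) / 20
R = 841/20*sqrt(3) m

841/20*sqrt(3) m


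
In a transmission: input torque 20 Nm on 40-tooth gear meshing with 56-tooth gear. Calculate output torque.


Given: N1 = 40, N2 = 56, T1 = 20 Nm
Using T2/T1 = N2/N1
T2 = T1 * N2 / N1
T2 = 20 * 56 / 40
T2 = 1120 / 40
T2 = 28 Nm

28 Nm


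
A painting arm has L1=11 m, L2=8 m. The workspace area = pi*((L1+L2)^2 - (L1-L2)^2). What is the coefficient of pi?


Given: L1 = 11, L2 = 8
(L1+L2)^2 = (19)^2 = 361
(L1-L2)^2 = (3)^2 = 9
Difference = 361 - 9 = 352
This equals 4*L1*L2 = 4*11*8 = 352
Workspace area = 352*pi

352


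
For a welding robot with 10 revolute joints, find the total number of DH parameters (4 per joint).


Given: 10 joints, 4 DH parameters per joint (d, theta, a, alpha)
Total DH parameters = number_of_joints * 4
Total = 10 * 4
Total = 40

40


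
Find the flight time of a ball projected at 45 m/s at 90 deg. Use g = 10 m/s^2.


Given: v0 = 45 m/s, theta = 90 deg, g = 10 m/s^2
sin(90) = 1
Using T = 2*v0*sin(theta) / g
T = 2*45*1 / 10
T = 90 / 10
T = 9 s

9 s


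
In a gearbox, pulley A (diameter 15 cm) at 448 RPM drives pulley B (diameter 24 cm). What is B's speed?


Given: D1 = 15 cm, w1 = 448 RPM, D2 = 24 cm
Using D1*w1 = D2*w2
w2 = D1*w1 / D2
w2 = 15*448 / 24
w2 = 6720 / 24
w2 = 280 RPM

280 RPM


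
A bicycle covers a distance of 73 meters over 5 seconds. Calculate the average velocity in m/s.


Given: distance d = 73 m, time t = 5 s
Using v = d / t
v = 73 / 5
v = 73/5 m/s

73/5 m/s


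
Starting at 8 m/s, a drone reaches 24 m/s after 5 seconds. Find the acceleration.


Given: initial velocity v0 = 8 m/s, final velocity v = 24 m/s, time t = 5 s
Using a = (v - v0) / t
a = (24 - 8) / 5
a = 16 / 5
a = 16/5 m/s^2

16/5 m/s^2


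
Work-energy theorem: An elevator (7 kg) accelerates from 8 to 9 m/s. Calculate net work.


Given: m = 7 kg, v0 = 8 m/s, v = 9 m/s
Using W = (1/2)*m*(v^2 - v0^2)
v^2 = 9^2 = 81
v0^2 = 8^2 = 64
v^2 - v0^2 = 81 - 64 = 17
W = (1/2)*7*17 = 119/2 J

119/2 J


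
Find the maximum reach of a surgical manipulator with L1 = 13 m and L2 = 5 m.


Given: L1 = 13 m, L2 = 5 m
For a 2-link planar arm, max reach = L1 + L2 (fully extended)
Max reach = 13 + 5
Max reach = 18 m

18 m


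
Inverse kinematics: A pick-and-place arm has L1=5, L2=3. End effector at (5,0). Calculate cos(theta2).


Given: L1 = 5, L2 = 3, target (x, y) = (5, 0)
Using cos(theta2) = (x^2 + y^2 - L1^2 - L2^2) / (2*L1*L2)
x^2 + y^2 = 5^2 + 0 = 25
L1^2 + L2^2 = 25 + 9 = 34
Numerator = 25 - 34 = -9
Denominator = 2*5*3 = 30
cos(theta2) = -9/30 = -3/10

-3/10


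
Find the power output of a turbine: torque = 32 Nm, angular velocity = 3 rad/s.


Given: tau = 32 Nm, omega = 3 rad/s
Using P = tau * omega
P = 32 * 3
P = 96 W

96 W


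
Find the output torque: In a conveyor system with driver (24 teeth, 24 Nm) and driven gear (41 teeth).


Given: N1 = 24, N2 = 41, T1 = 24 Nm
Using T2/T1 = N2/N1
T2 = T1 * N2 / N1
T2 = 24 * 41 / 24
T2 = 984 / 24
T2 = 41 Nm

41 Nm


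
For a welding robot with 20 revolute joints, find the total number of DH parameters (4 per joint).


Given: 20 joints, 4 DH parameters per joint (d, theta, a, alpha)
Total DH parameters = number_of_joints * 4
Total = 20 * 4
Total = 80

80


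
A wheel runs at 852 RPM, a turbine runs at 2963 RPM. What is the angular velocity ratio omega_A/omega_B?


Given: RPM_A = 852, RPM_B = 2963
omega = 2*pi*RPM/60, so omega_A/omega_B = RPM_A / RPM_B
omega_A/omega_B = 852 / 2963
omega_A/omega_B = 852/2963

852/2963


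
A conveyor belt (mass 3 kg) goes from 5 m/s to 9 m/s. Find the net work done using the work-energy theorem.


Given: m = 3 kg, v0 = 5 m/s, v = 9 m/s
Using W = (1/2)*m*(v^2 - v0^2)
v^2 = 9^2 = 81
v0^2 = 5^2 = 25
v^2 - v0^2 = 81 - 25 = 56
W = (1/2)*3*56 = 84 J

84 J


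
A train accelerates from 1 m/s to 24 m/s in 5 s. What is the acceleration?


Given: initial velocity v0 = 1 m/s, final velocity v = 24 m/s, time t = 5 s
Using a = (v - v0) / t
a = (24 - 1) / 5
a = 23 / 5
a = 23/5 m/s^2

23/5 m/s^2


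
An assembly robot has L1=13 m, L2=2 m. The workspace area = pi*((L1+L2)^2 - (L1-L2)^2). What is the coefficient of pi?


Given: L1 = 13, L2 = 2
(L1+L2)^2 = (15)^2 = 225
(L1-L2)^2 = (11)^2 = 121
Difference = 225 - 121 = 104
This equals 4*L1*L2 = 4*13*2 = 104
Workspace area = 104*pi

104


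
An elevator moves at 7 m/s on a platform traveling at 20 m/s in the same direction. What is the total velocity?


Given: object velocity = 7 m/s, platform velocity = 20 m/s (same direction)
Using classical velocity addition: v_total = v_object + v_platform
v_total = 7 + 20
v_total = 27 m/s

27 m/s


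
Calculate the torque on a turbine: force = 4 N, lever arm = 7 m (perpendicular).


Given: F = 4 N, r = 7 m, angle = 90 deg (perpendicular)
Using tau = F * r * sin(90)
sin(90) = 1
tau = 4 * 7 * 1
tau = 28 Nm

28 Nm


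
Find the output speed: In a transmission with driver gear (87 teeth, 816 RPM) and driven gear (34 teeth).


Given: N1 = 87 teeth, w1 = 816 RPM, N2 = 34 teeth
Using N1*w1 = N2*w2
w2 = N1*w1 / N2
w2 = 87*816 / 34
w2 = 70992 / 34
w2 = 2088 RPM

2088 RPM


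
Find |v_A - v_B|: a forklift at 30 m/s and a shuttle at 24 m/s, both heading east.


Given: v_A = 30 m/s east, v_B = 24 m/s east
Both move in the same direction; relative speed = |v_A - v_B|
|30 - 24| = |6|
= 6 m/s

6 m/s


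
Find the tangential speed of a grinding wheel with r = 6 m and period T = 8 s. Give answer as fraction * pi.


Given: radius r = 6 m, period T = 8 s
Using v = 2*pi*r / T
v = 2*pi*6 / 8
v = 12*pi / 8
v = 3/2*pi m/s

3/2*pi m/s


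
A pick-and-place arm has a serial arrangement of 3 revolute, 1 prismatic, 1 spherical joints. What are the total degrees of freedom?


Given: serial robot with 3 revolute, 1 prismatic, 1 spherical joints
DOF contribution per joint type: revolute=1, prismatic=1, spherical=3, fixed=0
DOF = 3*1 + 1*1 + 1*3
DOF = 7

7


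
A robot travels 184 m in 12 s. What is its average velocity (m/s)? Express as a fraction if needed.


Given: distance d = 184 m, time t = 12 s
Using v = d / t
v = 184 / 12
v = 46/3 m/s

46/3 m/s


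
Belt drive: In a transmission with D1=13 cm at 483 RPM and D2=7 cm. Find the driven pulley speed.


Given: D1 = 13 cm, w1 = 483 RPM, D2 = 7 cm
Using D1*w1 = D2*w2
w2 = D1*w1 / D2
w2 = 13*483 / 7
w2 = 6279 / 7
w2 = 897 RPM

897 RPM


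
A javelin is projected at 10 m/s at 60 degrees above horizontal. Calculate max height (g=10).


Given: v0 = 10 m/s, theta = 60 deg, g = 10 m/s^2
sin^2(60) = 3/4
Using H = v0^2 * sin^2(theta) / (2*g)
H = 10^2 * 3/4 / (2*10)
H = 100 * 3/4 / 20
H = 75 / 20
H = 15/4 m

15/4 m


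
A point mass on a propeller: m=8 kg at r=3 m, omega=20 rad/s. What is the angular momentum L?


Given: m = 8 kg, r = 3 m, omega = 20 rad/s
For a point mass: I = m*r^2
I = 8*3^2 = 8*9 = 72
L = I*omega = 72*20
L = 1440 kg*m^2/s

1440 kg*m^2/s


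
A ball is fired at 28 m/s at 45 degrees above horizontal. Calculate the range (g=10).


Given: v0 = 28 m/s, theta = 45 deg, g = 10 m/s^2
sin(2*45) = sin(90) = 1
Using R = v0^2 * sin(2*theta) / g
R = 28^2 * 1 / 10
R = 784 / 10
R = 392/5 m

392/5 m


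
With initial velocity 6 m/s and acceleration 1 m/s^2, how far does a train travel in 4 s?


Given: v0 = 6 m/s, a = 1 m/s^2, t = 4 s
Using s = v0*t + (1/2)*a*t^2
s = 6*4 + (1/2)*1*4^2
s = 24 + (1/2)*16
s = 24 + 8
s = 32

32 m


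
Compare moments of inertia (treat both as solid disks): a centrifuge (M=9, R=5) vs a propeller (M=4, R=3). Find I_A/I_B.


Given: M1=9 kg, R1=5 m, M2=4 kg, R2=3 m
For a disk: I = (1/2)*M*R^2, so I_A/I_B = (M1*R1^2)/(M2*R2^2)
M1*R1^2 = 9*25 = 225
M2*R2^2 = 4*9 = 36
I_A/I_B = 225/36 = 25/4

25/4


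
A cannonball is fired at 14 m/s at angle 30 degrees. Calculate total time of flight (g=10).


Given: v0 = 14 m/s, theta = 30 deg, g = 10 m/s^2
sin(30) = 1/2
Using T = 2*v0*sin(theta) / g
T = 2*14*1/2 / 10
T = 14 / 10
T = 7/5 s

7/5 s


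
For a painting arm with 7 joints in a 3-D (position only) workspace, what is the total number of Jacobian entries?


Given: task space dimension = 3, joints = 7
Jacobian is a 3 x 7 matrix
Total entries = rows * columns
Total = 3 * 7
Total = 21

21


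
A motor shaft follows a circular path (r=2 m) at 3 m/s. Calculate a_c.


Given: v = 3 m/s, r = 2 m
Using a_c = v^2 / r
a_c = 3^2 / 2
a_c = 9 / 2
a_c = 9/2 m/s^2

9/2 m/s^2


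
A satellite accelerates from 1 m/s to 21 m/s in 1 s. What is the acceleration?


Given: initial velocity v0 = 1 m/s, final velocity v = 21 m/s, time t = 1 s
Using a = (v - v0) / t
a = (21 - 1) / 1
a = 20 / 1
a = 20 m/s^2

20 m/s^2


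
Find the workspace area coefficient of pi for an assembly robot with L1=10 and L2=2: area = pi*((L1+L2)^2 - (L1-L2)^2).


Given: L1 = 10, L2 = 2
(L1+L2)^2 = (12)^2 = 144
(L1-L2)^2 = (8)^2 = 64
Difference = 144 - 64 = 80
This equals 4*L1*L2 = 4*10*2 = 80
Workspace area = 80*pi

80


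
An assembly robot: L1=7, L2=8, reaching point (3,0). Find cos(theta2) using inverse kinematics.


Given: L1 = 7, L2 = 8, target (x, y) = (3, 0)
Using cos(theta2) = (x^2 + y^2 - L1^2 - L2^2) / (2*L1*L2)
x^2 + y^2 = 3^2 + 0 = 9
L1^2 + L2^2 = 49 + 64 = 113
Numerator = 9 - 113 = -104
Denominator = 2*7*8 = 112
cos(theta2) = -104/112 = -13/14

-13/14


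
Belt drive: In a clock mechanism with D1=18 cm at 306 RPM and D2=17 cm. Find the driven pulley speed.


Given: D1 = 18 cm, w1 = 306 RPM, D2 = 17 cm
Using D1*w1 = D2*w2
w2 = D1*w1 / D2
w2 = 18*306 / 17
w2 = 5508 / 17
w2 = 324 RPM

324 RPM


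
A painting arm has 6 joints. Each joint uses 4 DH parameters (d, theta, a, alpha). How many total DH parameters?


Given: 6 joints, 4 DH parameters per joint (d, theta, a, alpha)
Total DH parameters = number_of_joints * 4
Total = 6 * 4
Total = 24

24


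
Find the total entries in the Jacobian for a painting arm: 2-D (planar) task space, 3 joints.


Given: task space dimension = 2, joints = 3
Jacobian is a 2 x 3 matrix
Total entries = rows * columns
Total = 2 * 3
Total = 6

6


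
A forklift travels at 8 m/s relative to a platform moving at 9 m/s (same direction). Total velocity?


Given: object velocity = 8 m/s, platform velocity = 9 m/s (same direction)
Using classical velocity addition: v_total = v_object + v_platform
v_total = 8 + 9
v_total = 17 m/s

17 m/s


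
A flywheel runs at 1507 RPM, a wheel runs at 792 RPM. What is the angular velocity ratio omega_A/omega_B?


Given: RPM_A = 1507, RPM_B = 792
omega = 2*pi*RPM/60, so omega_A/omega_B = RPM_A / RPM_B
omega_A/omega_B = 1507 / 792
omega_A/omega_B = 137/72

137/72


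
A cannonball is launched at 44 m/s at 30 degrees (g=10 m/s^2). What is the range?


Given: v0 = 44 m/s, theta = 30 deg, g = 10 m/s^2
sin(2*30) = sin(60) = sqrt(3)/2
Using R = v0^2 * sin(2*theta) / g
R = 44^2 * (sqrt(3)/2) / 10
R = 1936 * sqrt(3) / 20
R = 484/5*sqrt(3) m

484/5*sqrt(3) m


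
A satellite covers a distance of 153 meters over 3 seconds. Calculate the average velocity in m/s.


Given: distance d = 153 m, time t = 3 s
Using v = d / t
v = 153 / 3
v = 51 m/s

51 m/s


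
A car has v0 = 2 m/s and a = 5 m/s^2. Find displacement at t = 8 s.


Given: v0 = 2 m/s, a = 5 m/s^2, t = 8 s
Using s = v0*t + (1/2)*a*t^2
s = 2*8 + (1/2)*5*8^2
s = 16 + (1/2)*320
s = 16 + 160
s = 176

176 m


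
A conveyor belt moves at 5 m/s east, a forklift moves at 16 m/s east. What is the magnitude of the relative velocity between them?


Given: v_A = 5 m/s east, v_B = 16 m/s east
Both move in the same direction; relative speed = |v_A - v_B|
|5 - 16| = |-11|
= 11 m/s

11 m/s


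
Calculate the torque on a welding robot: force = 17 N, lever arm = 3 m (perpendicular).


Given: F = 17 N, r = 3 m, angle = 90 deg (perpendicular)
Using tau = F * r * sin(90)
sin(90) = 1
tau = 17 * 3 * 1
tau = 51 Nm

51 Nm


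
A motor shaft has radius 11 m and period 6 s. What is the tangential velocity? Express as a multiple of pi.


Given: radius r = 11 m, period T = 6 s
Using v = 2*pi*r / T
v = 2*pi*11 / 6
v = 22*pi / 6
v = 11/3*pi m/s

11/3*pi m/s


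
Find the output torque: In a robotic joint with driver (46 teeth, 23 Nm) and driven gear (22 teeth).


Given: N1 = 46, N2 = 22, T1 = 23 Nm
Using T2/T1 = N2/N1
T2 = T1 * N2 / N1
T2 = 23 * 22 / 46
T2 = 506 / 46
T2 = 11 Nm

11 Nm
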